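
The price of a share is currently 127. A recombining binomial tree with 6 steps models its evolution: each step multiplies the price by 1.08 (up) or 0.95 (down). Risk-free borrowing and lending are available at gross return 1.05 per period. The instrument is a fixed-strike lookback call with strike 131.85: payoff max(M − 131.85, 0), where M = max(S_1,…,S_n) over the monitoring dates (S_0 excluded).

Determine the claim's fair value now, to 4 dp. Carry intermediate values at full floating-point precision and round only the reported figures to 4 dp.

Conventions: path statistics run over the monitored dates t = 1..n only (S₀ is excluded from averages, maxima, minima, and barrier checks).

price = 30.6862

Risk-neutral up-probability p* = (R−d)/(u−d) = (1.05−0.95)/(1.08−0.95) = 0.7692; the claim prices as the p*-weighted sum of path payoffs discounted by R^6.
Enumerate all 2^6 = 64 price paths (U = up ×1.08, D = down ×0.95); each path with k up-moves has probability p*^k·(1−p*)^(6−k).
DDDDDD: M=120.6500, payoff=0.0000, prob=0.000151
UDDDDD: M=137.1600, payoff=5.3100, prob=0.000503
DUDDDD: M=130.3020, payoff=0.0000, prob=0.000503
UUDDDD: M=148.1328, payoff=16.2828, prob=0.001678
DDUDDD: M=123.7869, payoff=0.0000, prob=0.000503
UDUDDD: M=140.7262, payoff=8.8762, prob=0.001678
DUUDDD: M=140.7262, payoff=8.8762, prob=0.001678
UUUDDD: M=159.9834, payoff=28.1334, prob=0.005594
DDDUDD: M=120.6500, payoff=0.0000, prob=0.000503
UDDUDD: M=137.1600, payoff=5.3100, prob=0.001678
DUDUDD: M=133.6899, payoff=1.8399, prob=0.001678
UUDUDD: M=151.9843, payoff=20.1343, prob=0.005594
DDUUDD: M=133.6899, payoff=1.8399, prob=0.001678
UDUUDD: M=151.9843, payoff=20.1343, prob=0.005594
DUUUDD: M=151.9843, payoff=20.1343, prob=0.005594
UUUUDD: M=172.7821, payoff=40.9321, prob=0.018646
DDDDUD: M=120.6500, payoff=0.0000, prob=0.000503
UDDDUD: M=137.1600, payoff=5.3100, prob=0.001678
DUDDUD: M=130.3020, payoff=0.0000, prob=0.001678
UUDDUD: M=148.1328, payoff=16.2828, prob=0.005594
DDUDUD: M=127.0054, payoff=0.0000, prob=0.001678
UDUDUD: M=144.3850, payoff=12.5350, prob=0.005594
DUUDUD: M=144.3850, payoff=12.5350, prob=0.005594
UUUDUD: M=164.1430, payoff=32.2930, prob=0.018646
DDDUUD: M=127.0054, payoff=0.0000, prob=0.001678
UDDUUD: M=144.3850, payoff=12.5350, prob=0.005594
DUDUUD: M=144.3850, payoff=12.5350, prob=0.005594
UUDUUD: M=164.1430, payoff=32.2930, prob=0.018646
DDUUUD: M=144.3850, payoff=12.5350, prob=0.005594
UDUUUD: M=164.1430, payoff=32.2930, prob=0.018646
DUUUUD: M=164.1430, payoff=32.2930, prob=0.018646
UUUUUD: M=186.6047, payoff=54.7547, prob=0.062153
DDDDDU: M=120.6500, payoff=0.0000, prob=0.000503
UDDDDU: M=137.1600, payoff=5.3100, prob=0.001678
DUDDDU: M=130.3020, payoff=0.0000, prob=0.001678
UUDDDU: M=148.1328, payoff=16.2828, prob=0.005594
DDUDDU: M=123.7869, payoff=0.0000, prob=0.001678
UDUDDU: M=140.7262, payoff=8.8762, prob=0.005594
DUUDDU: M=140.7262, payoff=8.8762, prob=0.005594
UUUDDU: M=159.9834, payoff=28.1334, prob=0.018646
DDDUDU: M=120.6551, payoff=0.0000, prob=0.001678
UDDUDU: M=137.1658, payoff=5.3158, prob=0.005594
DUDUDU: M=137.1658, payoff=5.3158, prob=0.005594
UUDUDU: M=155.9358, payoff=24.0858, prob=0.018646
DDUUDU: M=137.1658, payoff=5.3158, prob=0.005594
UDUUDU: M=155.9358, payoff=24.0858, prob=0.018646
DUUUDU: M=155.9358, payoff=24.0858, prob=0.018646
UUUUDU: M=177.2744, payoff=45.4244, prob=0.062153
DDDDUU: M=120.6551, payoff=0.0000, prob=0.001678
UDDDUU: M=137.1658, payoff=5.3158, prob=0.005594
DUDDUU: M=137.1658, payoff=5.3158, prob=0.005594
UUDDUU: M=155.9358, payoff=24.0858, prob=0.018646
DDUDUU: M=137.1658, payoff=5.3158, prob=0.005594
UDUDUU: M=155.9358, payoff=24.0858, prob=0.018646
DUUDUU: M=155.9358, payoff=24.0858, prob=0.018646
UUUDUU: M=177.2744, payoff=45.4244, prob=0.062153
DDDUUU: M=137.1658, payoff=5.3158, prob=0.005594
UDDUUU: M=155.9358, payoff=24.0858, prob=0.018646
DUDUUU: M=155.9358, payoff=24.0858, prob=0.018646
UUDUUU: M=177.2744, payoff=45.4244, prob=0.062153
DDUUUU: M=155.9358, payoff=24.0858, prob=0.018646
UDUUUU: M=177.2744, payoff=45.4244, prob=0.062153
DUUUUU: M=177.2744, payoff=45.4244, prob=0.062153
UUUUUU: M=201.5330, payoff=69.6830, prob=0.207176
Price = Σ prob·payoff / R^6 = 41.122488 / 1.340096 = 30.6862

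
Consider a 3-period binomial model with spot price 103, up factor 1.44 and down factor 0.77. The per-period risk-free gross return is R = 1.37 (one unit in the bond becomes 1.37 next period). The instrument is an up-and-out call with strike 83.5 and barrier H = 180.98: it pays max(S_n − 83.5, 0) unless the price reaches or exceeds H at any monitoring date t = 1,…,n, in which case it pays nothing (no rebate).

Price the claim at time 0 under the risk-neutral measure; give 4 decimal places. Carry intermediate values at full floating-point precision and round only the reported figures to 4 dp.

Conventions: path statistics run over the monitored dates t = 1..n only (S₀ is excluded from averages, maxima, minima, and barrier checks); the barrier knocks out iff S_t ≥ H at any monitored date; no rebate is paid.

With p* = (R−d)/(u−d) = 0.8955, sum probability × payoff across the paths and divide by R^3.
Enumerate all 2^3 = 8 price paths (U = up ×1.44, D = down ×0.77); each path with k up-moves has probability p*^k·(1−p*)^(3−k).
DDD: M=79.3100, payoff=0.0000, prob=0.001140
UDD: M=148.3200, payoff=4.4389, prob=0.009775
DUD: M=114.2064, payoff=4.4389, prob=0.009775
UUD: M=213.5808, payoff=0.0000, prob=0.083787
DDU: M=87.9389, payoff=4.4389, prob=0.009775
UDU: M=164.4572, payoff=80.9572, prob=0.083787
DUU: M=164.4572, payoff=80.9572, prob=0.083787
UUU: M=307.5564, payoff=0.0000, prob=0.718173
Price = Σ prob·payoff / R^3 = 13.696482 / 2.571353 = 5.3266

price = 5.3266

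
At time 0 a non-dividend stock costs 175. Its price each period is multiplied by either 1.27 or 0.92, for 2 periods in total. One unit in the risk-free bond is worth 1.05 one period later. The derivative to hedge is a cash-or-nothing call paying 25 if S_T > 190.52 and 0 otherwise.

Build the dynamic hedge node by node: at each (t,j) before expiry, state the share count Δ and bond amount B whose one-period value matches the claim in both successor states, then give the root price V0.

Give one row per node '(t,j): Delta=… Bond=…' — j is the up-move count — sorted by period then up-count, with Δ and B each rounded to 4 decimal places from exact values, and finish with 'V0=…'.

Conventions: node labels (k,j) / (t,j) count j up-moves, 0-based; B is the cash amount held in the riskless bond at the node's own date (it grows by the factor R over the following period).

(0,0): Delta=0.2443 Bond=-29.0435
(1,0): Delta=0.4437 Bond=-62.5850
(1,1): Delta=0.0000 Bond=23.8095
V0=13.7165

The replicating-portfolio and risk-neutral prices coincide; use p* = (1.05−0.92)/(1.27−0.92) = 0.3714 for the latter.
Expiry values: V(2,0)=0.0000, V(2,1)=25.0000, V(2,2)=25.0000
(1,0): S=161.0000. Δ = (V_up−V_dn)/(S_up−S_dn) = (25.0000−0.0000)/(204.4700−148.1200) = 0.4437. V = [p*·25.0000 + (1−p*)·0.0000]/1.05 = 8.8435. B = V − Δ·S = -62.5850.
(1,1): S=222.2500. Δ = (V_up−V_dn)/(S_up−S_dn) = (25.0000−25.0000)/(282.2575−204.4700) = 0.0000. V = [p*·25.0000 + (1−p*)·25.0000]/1.05 = 23.8095. B = V − Δ·S = 23.8095.
(0,0): S=175.0000. Δ = (V_up−V_dn)/(S_up−S_dn) = (23.8095−8.8435)/(222.2500−161.0000) = 0.2443. V = [p*·23.8095 + (1−p*)·8.8435]/1.05 = 13.7165. B = V − Δ·S = -29.0435.
Sanity check at the root: Δ(0,0)·S0 + B(0,0) reproduces V0 = 13.7165.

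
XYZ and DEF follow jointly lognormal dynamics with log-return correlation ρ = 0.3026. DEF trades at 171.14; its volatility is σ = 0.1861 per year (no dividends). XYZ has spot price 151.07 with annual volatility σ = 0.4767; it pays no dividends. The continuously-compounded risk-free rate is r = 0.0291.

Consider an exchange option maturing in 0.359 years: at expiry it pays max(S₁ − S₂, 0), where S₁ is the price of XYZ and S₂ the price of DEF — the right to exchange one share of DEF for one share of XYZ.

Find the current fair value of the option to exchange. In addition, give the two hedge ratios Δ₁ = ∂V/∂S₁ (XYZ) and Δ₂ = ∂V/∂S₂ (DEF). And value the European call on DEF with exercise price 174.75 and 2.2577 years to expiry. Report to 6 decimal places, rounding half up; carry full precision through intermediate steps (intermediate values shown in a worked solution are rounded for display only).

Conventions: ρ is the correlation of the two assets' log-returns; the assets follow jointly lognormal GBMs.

σ_eff = √(σ₁² + σ₂² − 2ρσ₁σ₂) = √(0.4767² + 0.1861² − 2·0.3026·0.4767·0.1861) = 0.456275
d₁ = (ln(S₁/S₂) + (q₂ − q₁ + σ_eff²/2)T) / (σ_eff√T) = (ln(151.07/171.14) + (0.0 − 0.0 + 0.104093)·0.359) / 0.273384 = -0.319584
d₂ = d₁ − σ_eff√T = -0.319584 − 0.273384 = -0.592968
N(d₁) = 0.374642,  N(d₂) = 0.276601
V = S₁·e^{−q₁T}·N(d₁) − S₂·e^{−q₂T}·N(d₂) = 56.597159 − 47.337545 = 9.259614
Δ₁ = e^{−q₁T}·N(d₁) = 0.374642;  Δ₂ = −e^{−q₂T}·N(d₂) = -0.276601
[vanilla: DEF call K=174.75]
σ√T = 0.1861·√2.2577 = 0.279627
d₁ = (ln(S/K) + (r+σ²/2)T) / (σ√T) = (ln(171.14/174.75) + (0.0291+0.1861²/2)·2.2577) / 0.279627 = (-0.020874 + 0.104795) / 0.279627 = 0.300115
d₂ = d₁ − σ√T = 0.300115 − 0.279627 = 0.020488
e^{−rT} = 0.936413
N(d₁) = 0.617955,  N(d₂) = 0.508173
price = S·N(d₁) − K·e^{−rT}·N(d₂) = 105.756865 − 83.156441 = 22.600423

exchange price = 9.259614
Δ1 = 0.374642
Δ2 = -0.276601
price(DEF call K=174.75) = 22.600423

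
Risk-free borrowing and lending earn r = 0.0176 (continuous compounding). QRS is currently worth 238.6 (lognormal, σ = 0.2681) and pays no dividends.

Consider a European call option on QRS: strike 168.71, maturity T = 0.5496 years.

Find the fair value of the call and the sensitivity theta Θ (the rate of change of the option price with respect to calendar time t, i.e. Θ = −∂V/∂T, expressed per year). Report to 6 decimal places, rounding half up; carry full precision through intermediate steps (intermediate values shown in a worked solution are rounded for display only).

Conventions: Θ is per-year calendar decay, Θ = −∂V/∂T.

price = 72.089122
Θ = -5.682298

σ√T = 0.2681·√0.5496 = 0.198756
d₁ = (ln(S/K) + (r+σ²/2)T) / (σ√T) = (ln(238.6/168.71) + (0.0176+0.2681²/2)·0.5496) / 0.198756 = (0.346607 + 0.029425) / 0.198756 = 1.891929
d₂ = d₁ − σ√T = 1.891929 − 0.198756 = 1.693173
e^{−rT} = 0.990374
N(d₁) = 0.970750,  N(d₂) = 0.954789
Call price V = S·N(d₁) − K·e^{−rT}·N(d₂) = 231.620897 − 159.531775 = 72.089122
φ(d₁) = (1/√(2π))·e^{−d₁²/2} = 0.066628
Θ = −S·φ(d₁)·σ/(2√T) − r·K·e^{−rT}·N(d₂) = −2.874539 − 2.807759 = -5.682298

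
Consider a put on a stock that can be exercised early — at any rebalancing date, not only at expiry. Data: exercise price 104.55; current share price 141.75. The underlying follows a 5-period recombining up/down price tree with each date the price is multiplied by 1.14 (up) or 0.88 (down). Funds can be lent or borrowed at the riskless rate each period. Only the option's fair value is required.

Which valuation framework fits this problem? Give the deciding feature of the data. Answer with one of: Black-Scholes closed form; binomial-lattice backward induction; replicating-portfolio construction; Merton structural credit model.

framework: binomial-lattice backward induction

Key observation: the defining feature is the embedded early-exercise option across 5 discrete dates on the spot-141.75 tree; pricing the strike-104.55 put means working backward with an exercise test at every node.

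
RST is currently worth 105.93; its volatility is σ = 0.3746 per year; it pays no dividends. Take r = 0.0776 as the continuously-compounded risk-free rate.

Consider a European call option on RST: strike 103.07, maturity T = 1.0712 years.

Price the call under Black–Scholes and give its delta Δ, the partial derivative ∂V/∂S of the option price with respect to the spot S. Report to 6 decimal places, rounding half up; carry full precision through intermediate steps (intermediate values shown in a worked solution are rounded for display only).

σ√T = 0.3746·√1.0712 = 0.387706
d₁ = (ln(S/K) + (r+σ²/2)T) / (σ√T) = (ln(105.93/103.07) + (0.0776+0.3746²/2)·1.0712) / 0.387706 = (0.027370 + 0.158283) / 0.387706 = 0.478850
d₂ = d₁ − σ√T = 0.478850 − 0.387706 = 0.091144
e^{−rT} = 0.920236
N(d₁) = 0.683977,  N(d₂) = 0.536311
Call price V = S·N(d₁) − K·e^{−rT}·N(d₂) = 72.453734 − 50.868404 = 21.585330
Δ = N(d₁) = 0.683977

price = 21.585330
Δ = 0.683977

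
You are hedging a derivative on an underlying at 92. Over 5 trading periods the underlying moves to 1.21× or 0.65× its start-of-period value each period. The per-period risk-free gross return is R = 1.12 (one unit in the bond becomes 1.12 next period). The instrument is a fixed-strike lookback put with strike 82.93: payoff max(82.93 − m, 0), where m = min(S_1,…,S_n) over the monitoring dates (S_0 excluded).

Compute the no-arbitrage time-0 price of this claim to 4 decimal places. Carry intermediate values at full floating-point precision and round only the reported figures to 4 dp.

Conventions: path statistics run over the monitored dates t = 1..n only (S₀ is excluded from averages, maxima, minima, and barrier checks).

price = 4.6906

Set p* = 0.8393 (from d < R < u); the path-dependent value is the discounted p*-expectation over all price paths.
Enumerate all 2^5 = 32 price paths (U = up ×1.21, D = down ×0.65); each path with k up-moves has probability p*^k·(1−p*)^(5−k).
DDDDD: m=10.6747, payoff=72.2553, prob=0.000107
UDDDD: m=19.8713, payoff=63.0587, prob=0.000560
DUDDD: m=19.8713, payoff=63.0587, prob=0.000560
UUDDD: m=36.9912, payoff=45.9388, prob=0.002924
DDUDD: m=19.8713, payoff=63.0587, prob=0.000560
UDUDD: m=36.9912, payoff=45.9388, prob=0.002924
DUUDD: m=36.9912, payoff=45.9388, prob=0.002924
UUUDD: m=68.8606, payoff=14.0694, prob=0.015270
DDDUD: m=19.8713, payoff=63.0587, prob=0.000560
UDDUD: m=36.9912, payoff=45.9388, prob=0.002924
DUDUD: m=36.9912, payoff=45.9388, prob=0.002924
UUDUD: m=68.8606, payoff=14.0694, prob=0.015270
DDUUD: m=36.9912, payoff=45.9388, prob=0.002924
UDUUD: m=68.8606, payoff=14.0694, prob=0.015270
DUUUD: m=59.8000, payoff=23.1300, prob=0.015270
UUUUD: m=111.3200, payoff=0.0000, prob=0.079743
DDDDU: m=16.4226, payoff=66.5074, prob=0.000560
UDDDU: m=30.5713, payoff=52.3587, prob=0.002924
DUDDU: m=30.5713, payoff=52.3587, prob=0.002924
UUDDU: m=56.9096, payoff=26.0204, prob=0.015270
DDUDU: m=30.5713, payoff=52.3587, prob=0.002924
UDUDU: m=56.9096, payoff=26.0204, prob=0.015270
DUUDU: m=56.9096, payoff=26.0204, prob=0.015270
UUUDU: m=105.9393, payoff=0.0000, prob=0.079743
DDDUU: m=25.2655, payoff=57.6645, prob=0.002924
UDDUU: m=47.0327, payoff=35.8973, prob=0.015270
DUDUU: m=47.0327, payoff=35.8973, prob=0.015270
UUDUU: m=87.5532, payoff=0.0000, prob=0.079743
DDUUU: m=38.8700, payoff=44.0600, prob=0.015270
UDUUU: m=72.3580, payoff=10.5720, prob=0.079743
DUUUU: m=59.8000, payoff=23.1300, prob=0.079743
UUUUU: m=111.3200, payoff=0.0000, prob=0.416437
Price = Σ prob·payoff / R^5 = 8.266401 / 1.762342 = 4.6906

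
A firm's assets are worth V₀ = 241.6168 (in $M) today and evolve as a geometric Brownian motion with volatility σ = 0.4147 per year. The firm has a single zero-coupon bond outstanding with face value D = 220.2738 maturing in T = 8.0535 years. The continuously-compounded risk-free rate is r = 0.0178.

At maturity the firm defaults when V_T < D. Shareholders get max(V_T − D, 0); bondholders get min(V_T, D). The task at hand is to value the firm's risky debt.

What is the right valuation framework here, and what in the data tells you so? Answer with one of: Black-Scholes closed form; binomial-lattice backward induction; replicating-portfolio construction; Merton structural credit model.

Key observation: a levered firm with one bullet debt due at 8.0535 years is the canonical structural-credit setup: equity is a call on the firm's assets struck at the face value.

framework: Merton structural credit model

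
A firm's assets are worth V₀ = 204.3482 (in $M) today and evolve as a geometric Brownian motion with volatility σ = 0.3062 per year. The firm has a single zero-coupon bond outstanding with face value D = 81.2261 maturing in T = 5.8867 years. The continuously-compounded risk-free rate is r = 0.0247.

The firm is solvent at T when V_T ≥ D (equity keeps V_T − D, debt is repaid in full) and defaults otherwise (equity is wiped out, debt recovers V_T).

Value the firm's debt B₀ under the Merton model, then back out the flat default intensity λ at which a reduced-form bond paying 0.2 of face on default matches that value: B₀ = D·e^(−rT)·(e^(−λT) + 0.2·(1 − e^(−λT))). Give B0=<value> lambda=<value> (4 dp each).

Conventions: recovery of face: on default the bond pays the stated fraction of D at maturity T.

Work the structural quantities from V₀ = 204.3482 against face 81.2261:
d₁ = [ln(V₀/D) + (r + σ²/2)T] / (σ√T)
   = [ln(204.3482/81.2261) + (0.0247 + 0.5·0.3062²)·5.8867] / (0.3062·√5.8867)
   = [0.922589 + 0.421365] / 0.742918 = 1.809020
d₂ = d₁ − σ√T = 1.809020 − 0.742918 = 1.066101
N(d₁) = 0.964776,  N(d₂) = 0.856811,  e^(−rT) = 0.864675
E₀ = V₀·N(d₁) − D·e^(−rT)·N(d₂)
   = 204.3482·0.964776 − 81.2261·0.864675·0.856811 = 136.972819
B₀ = V₀ − E₀ = 204.3482 − 136.972819 = 67.375381
e^(−λT) = (B₀·e^(rT)/D − 0.2)/(1 − 0.2) = (67.3754·1.156504/81.2261 − 0.2)/0.8 = 0.94912051
λ = −ln(0.94912051)/5.8867 = 0.008871

B0=67.3754 lambda=0.0089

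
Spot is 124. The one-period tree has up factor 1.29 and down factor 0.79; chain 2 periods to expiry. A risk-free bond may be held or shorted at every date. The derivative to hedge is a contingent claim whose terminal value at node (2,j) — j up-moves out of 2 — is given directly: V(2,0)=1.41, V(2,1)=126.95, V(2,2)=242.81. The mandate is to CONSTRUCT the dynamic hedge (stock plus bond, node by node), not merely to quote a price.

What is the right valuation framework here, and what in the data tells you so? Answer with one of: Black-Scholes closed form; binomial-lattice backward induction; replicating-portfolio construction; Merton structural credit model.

framework: replicating-portfolio construction

Key observation: what is demanded is not a single number but the (Δ, B) position at each node of the 1.29/0.79 tree starting at 124; constructing those positions is the replicating-portfolio method.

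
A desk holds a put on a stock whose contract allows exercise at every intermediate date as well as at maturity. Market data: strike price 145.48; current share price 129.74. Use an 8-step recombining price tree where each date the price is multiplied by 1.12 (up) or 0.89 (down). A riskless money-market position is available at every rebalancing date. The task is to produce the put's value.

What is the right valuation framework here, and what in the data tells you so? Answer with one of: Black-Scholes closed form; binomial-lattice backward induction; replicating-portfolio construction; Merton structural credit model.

framework: binomial-lattice backward induction

Key observation: the put (strike 145.48 on spot 129.74) is American-style on a 8-step discrete price model, so the early-exercise decision at every node requires stepwise backward valuation — a closed form cannot price the exercise right.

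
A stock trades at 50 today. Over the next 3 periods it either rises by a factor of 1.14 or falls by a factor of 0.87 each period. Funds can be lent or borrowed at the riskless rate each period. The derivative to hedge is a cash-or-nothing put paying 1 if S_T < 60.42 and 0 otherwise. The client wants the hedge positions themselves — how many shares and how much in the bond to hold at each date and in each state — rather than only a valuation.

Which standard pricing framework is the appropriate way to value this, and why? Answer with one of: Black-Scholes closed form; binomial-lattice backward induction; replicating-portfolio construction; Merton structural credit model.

Key observation: the task asks for the hedge itself — share and bond holdings at every node of the 3-period tree on spot 50 with factors 1.14/0.87 — which is exactly what the replicating-portfolio construction produces.

framework: replicating-portfolio construction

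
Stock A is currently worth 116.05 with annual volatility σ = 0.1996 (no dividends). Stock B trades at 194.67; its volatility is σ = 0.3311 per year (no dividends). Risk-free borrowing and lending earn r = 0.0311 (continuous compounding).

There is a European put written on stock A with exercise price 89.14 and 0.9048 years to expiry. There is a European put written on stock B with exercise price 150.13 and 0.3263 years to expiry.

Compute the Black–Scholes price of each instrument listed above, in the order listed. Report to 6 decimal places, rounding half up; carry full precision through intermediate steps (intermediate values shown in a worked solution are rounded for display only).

price(stock A put K=89.14) = 0.510097
price(stock B put K=150.13) = 1.106893

[stock A put K=89.14]
σ√T = 0.1996·√0.9048 = 0.189861
d₁ = (ln(S/K) + (r+σ²/2)T) / (σ√T) = (ln(116.05/89.14) + (0.0311+0.1996²/2)·0.9048) / 0.189861 = (0.263813 + 0.046163) / 0.189861 = 1.632643
d₂ = d₁ − σ√T = 1.632643 − 0.189861 = 1.442781
e^{−rT} = 0.972253
N(−d₁) = 0.051272,  N(−d₂) = 0.074541
price = K·e^{−rT}·N(−d₂) − S·N(−d₁) = 6.460222 − 5.950126 = 0.510097
[stock B put K=150.13]
σ√T = 0.3311·√0.3263 = 0.189133
d₁ = (ln(S/K) + (r+σ²/2)T) / (σ√T) = (ln(194.67/150.13) + (0.0311+0.3311²/2)·0.3263) / 0.189133 = (0.259804 + 0.028034) / 0.189133 = 1.521879
d₂ = d₁ − σ√T = 1.521879 − 0.189133 = 1.332746
e^{−rT} = 0.989903
N(−d₁) = 0.064020,  N(−d₂) = 0.091308
price = K·e^{−rT}·N(−d₂) − S·N(−d₁) = 13.569604 − 12.462711 = 1.106893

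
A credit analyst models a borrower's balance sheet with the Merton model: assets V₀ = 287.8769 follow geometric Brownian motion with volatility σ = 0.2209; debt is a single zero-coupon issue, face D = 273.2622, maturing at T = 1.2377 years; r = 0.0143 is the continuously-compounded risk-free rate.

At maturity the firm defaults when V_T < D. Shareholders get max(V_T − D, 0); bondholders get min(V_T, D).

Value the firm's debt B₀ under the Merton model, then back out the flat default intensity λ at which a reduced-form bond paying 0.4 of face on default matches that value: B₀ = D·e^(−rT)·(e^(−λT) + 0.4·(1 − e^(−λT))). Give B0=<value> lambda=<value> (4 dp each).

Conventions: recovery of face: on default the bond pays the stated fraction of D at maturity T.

B0=249.8844 lambda=0.0990

With assets at 287.8769 and a single debt payment of 273.2622 at 1.2377 years:
d₁ = [ln(V₀/D) + (r + σ²/2)T] / (σ√T)
   = [ln(287.8769/273.2622) + (0.0143 + 0.5·0.2209²)·1.2377] / (0.2209·√1.2377)
   = [0.052101 + 0.047897] / 0.245756 = 0.406901
d₂ = d₁ − σ√T = 0.406901 − 0.245756 = 0.161145
N(d₁) = 0.657960,  N(d₂) = 0.564011,  e^(−rT) = 0.982457
E₀ = V₀·N(d₁) − D·e^(−rT)·N(d₂)
   = 287.8769·0.657960 − 273.2622·0.982457·0.564011 = 37.992455
B₀ = V₀ − E₀ = 287.8769 − 37.992455 = 249.884445
e^(−λT) = (B₀·e^(rT)/D − 0.4)/(1 − 0.4) = (249.8844·1.017857/273.2622 − 0.4)/0.6 = 0.88463036
λ = −ln(0.88463036)/1.2377 = 0.099043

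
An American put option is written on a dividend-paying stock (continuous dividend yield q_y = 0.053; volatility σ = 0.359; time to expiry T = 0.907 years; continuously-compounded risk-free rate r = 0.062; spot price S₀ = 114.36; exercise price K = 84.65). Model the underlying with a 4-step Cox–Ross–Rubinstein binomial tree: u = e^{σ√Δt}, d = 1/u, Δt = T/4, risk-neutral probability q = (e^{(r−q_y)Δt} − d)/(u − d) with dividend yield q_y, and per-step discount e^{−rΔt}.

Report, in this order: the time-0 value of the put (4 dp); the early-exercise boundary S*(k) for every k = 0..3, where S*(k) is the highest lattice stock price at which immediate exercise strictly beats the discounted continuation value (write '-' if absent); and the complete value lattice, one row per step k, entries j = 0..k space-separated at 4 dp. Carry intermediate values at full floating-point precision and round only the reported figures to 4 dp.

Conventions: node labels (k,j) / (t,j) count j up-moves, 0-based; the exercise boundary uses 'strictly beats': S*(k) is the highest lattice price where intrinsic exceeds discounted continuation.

Δt=0.22675  u=1.18643  d=0.84286  q=0.46331  discount=0.98604
step 4 (expiry): payoffs max(K−S,0) = 26.9329 3.4064 0.0000 0.0000 0.0000
step 3: (k=3,j=0): S=68.4773, K−S=16.1727, hold=15.8090 ⇒ V=16.1727 exercise | (k=3,j=1): S=96.3899, K−S=0.0000, hold=1.8026 ⇒ V=1.8026 continue | (k=3,j=2): S=135.6802, K−S=0.0000, hold=0.0000 ⇒ V=0.0000 continue | (k=3,j=3): S=190.9860, K−S=0.0000, hold=0.0000 ⇒ V=0.0000 continue  boundary S*=68.4773
step 2: (k=2,j=0): S=81.2436, K−S=3.4064, hold=9.3820 ⇒ V=9.3820 continue | (k=2,j=1): S=114.3600, K−S=0.0000, hold=0.9540 ⇒ V=0.9540 continue | (k=2,j=2): S=160.9752, K−S=0.0000, hold=0.0000 ⇒ V=0.0000 continue  boundary S*=-
step 1: (k=1,j=0): S=96.3899, K−S=0.0000, hold=5.4007 ⇒ V=5.4007 continue | (k=1,j=1): S=135.6802, K−S=0.0000, hold=0.5048 ⇒ V=0.5048 continue  boundary S*=-
step 0: (k=0,j=0): S=114.3600, K−S=0.0000, hold=3.0887 ⇒ V=3.0887 continue  boundary S*=-

price = 3.0887
boundary = - - - 68.4773
tree:
3.0887
5.4007 0.5048
9.3820 0.9540 0.0000
16.1727 1.8026 0.0000 0.0000
26.9329 3.4064 0.0000 0.0000 0.0000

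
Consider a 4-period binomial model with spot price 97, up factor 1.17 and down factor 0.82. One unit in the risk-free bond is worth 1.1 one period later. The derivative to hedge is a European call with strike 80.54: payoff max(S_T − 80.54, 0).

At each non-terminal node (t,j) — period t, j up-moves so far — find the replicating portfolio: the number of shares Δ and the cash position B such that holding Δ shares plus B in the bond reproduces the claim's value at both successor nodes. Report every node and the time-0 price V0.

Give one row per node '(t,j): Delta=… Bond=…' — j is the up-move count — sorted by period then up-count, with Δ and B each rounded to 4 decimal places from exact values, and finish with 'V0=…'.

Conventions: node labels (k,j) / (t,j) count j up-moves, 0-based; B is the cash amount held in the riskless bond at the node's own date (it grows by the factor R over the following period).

Since d<R<u, set p* = (R−d)/(u−d) = 0.8000; price each node as the discounted p*-expectation of its children.
Terminal payoffs: V(4,0)=0.0000, V(4,1)=0.0000, V(4,2)=8.7435, V(4,3)=46.8523, V(4,4)=101.2271
Node (3,0) S=53.4827: V=(p*·0.0000+(1−p*)·0.0000)/1.1=0.0000; Δ=(0.0000−0.0000)/(62.5748−43.8558)=0.0000; B=V−Δ·S=0.0000
Node (3,1) S=76.3107: V=(p*·8.7435+(1−p*)·0.0000)/1.1=6.3589; Δ=(8.7435−0.0000)/(89.2835−62.5748)=0.3274; B=V−Δ·S=-18.6225
Node (3,2) S=108.8823: V=(p*·46.8523+(1−p*)·8.7435)/1.1=35.6641; Δ=(46.8523−8.7435)/(127.3923−89.2835)=1.0000; B=V−Δ·S=-73.2182
Node (3,3) S=155.3565: V=(p*·101.2271+(1−p*)·46.8523)/1.1=82.1383; Δ=(101.2271−46.8523)/(181.7671−127.3923)=1.0000; B=V−Δ·S=-73.2182
Node (2,0) S=65.2228: V=(p*·6.3589+(1−p*)·0.0000)/1.1=4.6247; Δ=(6.3589−0.0000)/(76.3107−53.4827)=0.2786; B=V−Δ·S=-13.5436
Node (2,1) S=93.0618: V=(p*·35.6641+(1−p*)·6.3589)/1.1=27.0937; Δ=(35.6641−6.3589)/(108.8823−76.3107)=0.8997; B=V−Δ·S=-56.6355
Node (2,2) S=132.7833: V=(p*·82.1383+(1−p*)·35.6641)/1.1=66.2213; Δ=(82.1383−35.6641)/(155.3565−108.8823)=1.0000; B=V−Δ·S=-66.5620
Node (1,0) S=79.5400: V=(p*·27.0937+(1−p*)·4.6247)/1.1=20.5454; Δ=(27.0937−4.6247)/(93.0618−65.2228)=0.8071; B=V−Δ·S=-43.6519
Node (1,1) S=113.4900: V=(p*·66.2213+(1−p*)·27.0937)/1.1=53.0871; Δ=(66.2213−27.0937)/(132.7833−93.0618)=0.9850; B=V−Δ·S=-58.7061
Node (0,0) S=97.0000: V=(p*·53.0871+(1−p*)·20.5454)/1.1=42.3443; Δ=(53.0871−20.5454)/(113.4900−79.5400)=0.9585; B=V−Δ·S=-50.6320
Verification: the root portfolio costs Δ(0,0)·S0 + B(0,0) = 42.3443, matching V0.

(0,0): Delta=0.9585 Bond=-50.6320
(1,0): Delta=0.8071 Bond=-43.6519
(1,1): Delta=0.9850 Bond=-58.7061
(2,0): Delta=0.2786 Bond=-13.5436
(2,1): Delta=0.8997 Bond=-56.6355
(2,2): Delta=1.0000 Bond=-66.5620
(3,0): Delta=0.0000 Bond=0.0000
(3,1): Delta=0.3274 Bond=-18.6225
(3,2): Delta=1.0000 Bond=-73.2182
(3,3): Delta=1.0000 Bond=-73.2182
V0=42.3443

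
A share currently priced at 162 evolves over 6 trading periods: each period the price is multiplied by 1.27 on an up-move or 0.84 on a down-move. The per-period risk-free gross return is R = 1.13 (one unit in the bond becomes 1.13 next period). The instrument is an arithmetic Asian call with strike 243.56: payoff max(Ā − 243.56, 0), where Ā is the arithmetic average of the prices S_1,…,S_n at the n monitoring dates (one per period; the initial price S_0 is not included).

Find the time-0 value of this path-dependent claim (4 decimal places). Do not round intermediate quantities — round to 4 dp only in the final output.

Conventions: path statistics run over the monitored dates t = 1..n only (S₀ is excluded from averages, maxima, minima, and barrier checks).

With p* = (R−d)/(u−d) = 0.6744, sum probability × payoff across the paths and divide by R^6.
Enumerate all 2^6 = 64 price paths (U = up ×1.27, D = down ×0.84); each path with k up-moves has probability p*^k·(1−p*)^(6−k).
DDDDDD: Ā=91.9535, payoff=0.0000, prob=0.001191
UDDDDD: Ā=139.0249, payoff=0.0000, prob=0.002467
DUDDDD: Ā=127.4149, payoff=0.0000, prob=0.002467
UUDDDD: Ā=192.6393, payoff=0.0000, prob=0.005111
DDUDDD: Ā=117.6625, payoff=0.0000, prob=0.002467
UDUDDD: Ā=177.8946, payoff=0.0000, prob=0.005111
DUUDDD: Ā=166.2846, payoff=0.0000, prob=0.005111
UUUDDD: Ā=251.4064, payoff=7.8464, prob=0.010587
DDDUDD: Ā=109.4705, payoff=0.0000, prob=0.002467
UDDUDD: Ā=165.5090, payoff=0.0000, prob=0.005111
DUDUDD: Ā=153.8990, payoff=0.0000, prob=0.005111
UUDUDD: Ā=232.6806, payoff=0.0000, prob=0.010587
DDUUDD: Ā=144.1466, payoff=0.0000, prob=0.005111
UDUUDD: Ā=217.9359, payoff=0.0000, prob=0.010587
DUUUDD: Ā=206.3259, payoff=0.0000, prob=0.010587
UUUUDD: Ā=311.9452, payoff=68.3852, prob=0.021930
DDDDUD: Ā=102.5892, payoff=0.0000, prob=0.002467
UDDDUD: Ā=155.1051, payoff=0.0000, prob=0.005111
DUDDUD: Ā=143.4951, payoff=0.0000, prob=0.005111
UUDDUD: Ā=216.9510, payoff=0.0000, prob=0.010587
DDUDUD: Ā=133.7427, payoff=0.0000, prob=0.005111
UDUDUD: Ā=202.2063, payoff=0.0000, prob=0.010587
DUUDUD: Ā=190.5963, payoff=0.0000, prob=0.010587
UUUDUD: Ā=288.1634, payoff=44.6034, prob=0.021930
DDDUUD: Ā=125.5507, payoff=0.0000, prob=0.005111
UDDUUD: Ā=189.8207, payoff=0.0000, prob=0.010587
DUDUUD: Ā=178.2107, payoff=0.0000, prob=0.010587
UUDUUD: Ā=269.4377, payoff=25.8777, prob=0.021930
DDUUUD: Ā=168.4583, payoff=0.0000, prob=0.010587
UDUUUD: Ā=254.6930, payoff=11.1330, prob=0.021930
DUUUUD: Ā=243.0830, payoff=0.0000, prob=0.021930
UUUUUD: Ā=367.5183, payoff=123.9583, prob=0.045426
DDDDDU: Ā=96.8089, payoff=0.0000, prob=0.002467
UDDDDU: Ā=146.3659, payoff=0.0000, prob=0.005111
DUDDDU: Ā=134.7559, payoff=0.0000, prob=0.005111
UUDDDU: Ā=203.7381, payoff=0.0000, prob=0.010587
DDUDDU: Ā=125.0035, payoff=0.0000, prob=0.005111
UDUDDU: Ā=188.9934, payoff=0.0000, prob=0.010587
DUUDDU: Ā=177.3834, payoff=0.0000, prob=0.010587
UUUDDU: Ā=268.1868, payoff=24.6268, prob=0.021930
DDDUDU: Ā=116.8115, payoff=0.0000, prob=0.005111
UDDUDU: Ā=176.6078, payoff=0.0000, prob=0.010587
DUDUDU: Ā=164.9978, payoff=0.0000, prob=0.010587
UUDUDU: Ā=249.4610, payoff=5.9010, prob=0.021930
DDUUDU: Ā=155.2454, payoff=0.0000, prob=0.010587
UDUUDU: Ā=234.7163, payoff=0.0000, prob=0.021930
DUUUDU: Ā=223.1063, payoff=0.0000, prob=0.021930
UUUUDU: Ā=337.3155, payoff=93.7555, prob=0.045426
DDDDUU: Ā=109.9302, payoff=0.0000, prob=0.005111
UDDDUU: Ā=166.2040, payoff=0.0000, prob=0.010587
DUDDUU: Ā=154.5940, payoff=0.0000, prob=0.010587
UUDDUU: Ā=233.7314, payoff=0.0000, prob=0.021930
DDUDUU: Ā=144.8416, payoff=0.0000, prob=0.010587
UDUDUU: Ā=218.9867, payoff=0.0000, prob=0.021930
DUUDUU: Ā=207.3767, payoff=0.0000, prob=0.021930
UUUDUU: Ā=313.5338, payoff=69.9738, prob=0.045426
DDDUUU: Ā=136.6496, payoff=0.0000, prob=0.010587
UDDUUU: Ā=206.6011, payoff=0.0000, prob=0.021930
DUDUUU: Ā=194.9911, payoff=0.0000, prob=0.021930
UUDUUU: Ā=294.8080, payoff=51.2480, prob=0.045426
DDUUUU: Ā=185.2387, payoff=0.0000, prob=0.021930
UDUUUU: Ā=280.0633, payoff=36.5033, prob=0.045426
DUUUUU: Ā=268.4533, payoff=24.8933, prob=0.045426
UUUUUU: Ā=405.8759, payoff=162.3159, prob=0.094097
Price = Σ prob·payoff / R^6 = 37.501116 / 2.081952 = 18.0125

price = 18.0125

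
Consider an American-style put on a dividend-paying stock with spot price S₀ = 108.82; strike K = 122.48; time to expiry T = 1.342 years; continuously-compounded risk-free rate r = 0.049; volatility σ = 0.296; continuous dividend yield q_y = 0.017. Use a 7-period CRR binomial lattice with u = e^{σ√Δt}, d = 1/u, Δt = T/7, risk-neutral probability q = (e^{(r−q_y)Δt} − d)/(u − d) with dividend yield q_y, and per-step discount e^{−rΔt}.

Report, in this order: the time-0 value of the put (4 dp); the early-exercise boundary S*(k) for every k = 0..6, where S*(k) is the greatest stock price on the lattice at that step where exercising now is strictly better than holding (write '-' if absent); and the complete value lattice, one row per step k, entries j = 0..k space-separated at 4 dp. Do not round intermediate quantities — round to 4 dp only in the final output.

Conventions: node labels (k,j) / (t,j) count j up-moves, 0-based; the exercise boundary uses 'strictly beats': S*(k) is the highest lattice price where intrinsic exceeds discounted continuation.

price = 20.4652
boundary = - - 83.9723 73.7649 83.9723 95.5922 108.8200
tree:
20.4652
28.5995 12.4365
38.5077 18.8906 5.9932
48.7151 27.6306 10.2047 1.7480
57.6818 38.5077 16.8999 3.4688 0.0000
65.5584 48.7151 26.8878 6.8836 0.0000 0.0000
72.4776 57.6818 38.5077 13.6600 0.0000 0.0000 0.0000
78.5558 65.5584 48.7151 26.8878 0.0000 0.0000 0.0000 0.0000

Δt=0.19171, u=1.13838, d=0.87844, q=0.49132, disc=e^(-rΔt)=0.99065
k=7 terminal: V=max(K-S,0) → 78.5558 65.5584 48.7151 26.8878 0.0000 0.0000 0.0000 0.0000
k=6: j=0 S=50.0024 intr=72.4776 cont=71.4952 V=72.4776[EX]; j=1 S=64.7982 intr=57.6818 cont=56.7474 V=57.6818[EX]; j=2 S=83.9723 intr=38.5077 cont=37.6358 V=38.5077[EX]; j=3 S=108.8200 intr=13.6600 cont=13.5495 V=13.6600[EX]; j=4 S=141.0202 intr=0.0000 cont=0.0000 V=0.0000[hold]; j=5 S=182.7487 intr=0.0000 cont=0.0000 V=0.0000[hold]; j=6 S=236.8247 intr=0.0000 cont=0.0000 V=0.0000[hold]  S*(6)=108.8200
k=5: j=0 S=56.9216 intr=65.5584 cont=64.5985 V=65.5584[EX]; j=1 S=73.7649 intr=48.7151 cont=47.8100 V=48.7151[EX]; j=2 S=95.5922 intr=26.8878 cont=26.0537 V=26.8878[EX]; j=3 S=123.8783 intr=0.0000 cont=6.8836 V=6.8836[hold]; j=4 S=160.5343 intr=0.0000 cont=0.0000 V=0.0000[hold]; j=5 S=208.0370 intr=0.0000 cont=0.0000 V=0.0000[hold]  S*(5)=95.5922
k=4: j=0 S=64.7982 intr=57.6818 cont=56.7474 V=57.6818[EX]; j=1 S=83.9723 intr=38.5077 cont=37.6358 V=38.5077[EX]; j=2 S=108.8200 intr=13.6600 cont=16.8999 V=16.8999[hold]; j=3 S=141.0202 intr=0.0000 cont=3.4688 V=3.4688[hold]; j=4 S=182.7487 intr=0.0000 cont=0.0000 V=0.0000[hold]  S*(4)=83.9723
k=3: j=0 S=73.7649 intr=48.7151 cont=47.8100 V=48.7151[EX]; j=1 S=95.5922 intr=26.8878 cont=27.6306 V=27.6306[hold]; j=2 S=123.8783 intr=0.0000 cont=10.2047 V=10.2047[hold]; j=3 S=160.5343 intr=0.0000 cont=1.7480 V=1.7480[hold]  S*(3)=73.7649
k=2: j=0 S=83.9723 intr=38.5077 cont=37.9973 V=38.5077[EX]; j=1 S=108.8200 intr=13.6600 cont=18.8906 V=18.8906[hold]; j=2 S=141.0202 intr=0.0000 cont=5.9932 V=5.9932[hold]  S*(2)=83.9723
k=1: j=0 S=95.5922 intr=26.8878 cont=28.5995 V=28.5995[hold]; j=1 S=123.8783 intr=0.0000 cont=12.4365 V=12.4365[hold]  S*(1)=-
k=0: j=0 S=108.8200 intr=13.6600 cont=20.4652 V=20.4652[hold]  S*(0)=-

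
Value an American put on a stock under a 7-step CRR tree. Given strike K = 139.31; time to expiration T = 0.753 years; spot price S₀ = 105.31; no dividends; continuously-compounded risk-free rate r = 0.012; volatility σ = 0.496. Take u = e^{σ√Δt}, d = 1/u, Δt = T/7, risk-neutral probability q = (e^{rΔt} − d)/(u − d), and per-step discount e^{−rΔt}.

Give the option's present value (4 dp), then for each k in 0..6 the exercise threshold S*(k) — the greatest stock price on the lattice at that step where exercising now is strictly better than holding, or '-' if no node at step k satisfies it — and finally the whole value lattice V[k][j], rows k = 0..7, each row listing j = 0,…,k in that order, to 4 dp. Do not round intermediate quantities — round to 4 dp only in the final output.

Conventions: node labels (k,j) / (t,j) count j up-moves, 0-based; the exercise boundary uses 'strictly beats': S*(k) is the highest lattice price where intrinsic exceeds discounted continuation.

price = 41.6809
boundary = - - - 64.6426 76.0622 89.4992 105.3100
tree:
41.6809
52.3379 29.4553
63.6049 39.4356 17.9792
74.6674 50.9708 26.1868 8.5241
84.3726 63.2478 36.8950 13.8586 2.3700
92.6207 74.6674 49.8108 22.0403 4.4222 0.0000
99.6304 84.3726 63.2478 34.0000 8.2513 0.0000 0.0000
105.5877 92.6207 74.6674 49.8108 15.3961 0.0000 0.0000 0.0000

Δt=0.10757, u=1.17666, d=0.84986, q=0.46337, disc=e^(-rΔt)=0.99871
k=7 terminal: V=max(K-S,0) → 105.5877 92.6207 74.6674 49.8108 15.3961 0.0000 0.0000 0.0000
k=6: j=0 S=39.6796 intr=99.6304 cont=99.4507 V=99.6304[EX]; j=1 S=54.9374 intr=84.3726 cont=84.1929 V=84.3726[EX]; j=2 S=76.0622 intr=63.2478 cont=63.0681 V=63.2478[EX]; j=3 S=105.3100 intr=34.0000 cont=33.8203 V=34.0000[EX]; j=4 S=145.8043 intr=0.0000 cont=8.2513 V=8.2513[hold]; j=5 S=201.8697 intr=0.0000 cont=0.0000 V=0.0000[hold]; j=6 S=279.4936 intr=0.0000 cont=0.0000 V=0.0000[hold]  S*(6)=105.3100
k=5: j=0 S=46.6893 intr=92.6207 cont=92.4409 V=92.6207[EX]; j=1 S=64.6426 intr=74.6674 cont=74.4877 V=74.6674[EX]; j=2 S=89.4992 intr=49.8108 cont=49.6311 V=49.8108[EX]; j=3 S=123.9139 intr=15.3961 cont=22.0403 V=22.0403[hold]; j=4 S=171.5619 intr=0.0000 cont=4.4222 V=4.4222[hold]; j=5 S=237.5316 intr=0.0000 cont=0.0000 V=0.0000[hold]  S*(5)=89.4992
k=4: j=0 S=54.9374 intr=84.3726 cont=84.1929 V=84.3726[EX]; j=1 S=76.0622 intr=63.2478 cont=63.0681 V=63.2478[EX]; j=2 S=105.3100 intr=34.0000 cont=36.8950 V=36.8950[hold]; j=3 S=145.8043 intr=0.0000 cont=13.8586 V=13.8586[hold]; j=4 S=201.8697 intr=0.0000 cont=2.3700 V=2.3700[hold]  S*(4)=76.0622
k=3: j=0 S=64.6426 intr=74.6674 cont=74.4877 V=74.6674[EX]; j=1 S=89.4992 intr=49.8108 cont=50.9708 V=50.9708[hold]; j=2 S=123.9139 intr=15.3961 cont=26.1868 V=26.1868[hold]; j=3 S=171.5619 intr=0.0000 cont=8.5241 V=8.5241[hold]  S*(3)=64.6426
k=2: j=0 S=76.0622 intr=63.2478 cont=63.6049 V=63.6049[hold]; j=1 S=105.3100 intr=34.0000 cont=39.4356 V=39.4356[hold]; j=2 S=145.8043 intr=0.0000 cont=17.9792 V=17.9792[hold]  S*(2)=-
k=1: j=0 S=89.4992 intr=49.8108 cont=52.3379 V=52.3379[hold]; j=1 S=123.9139 intr=15.3961 cont=29.4553 V=29.4553[hold]  S*(1)=-
k=0: j=0 S=105.3100 intr=34.0000 cont=41.6809 V=41.6809[hold]  S*(0)=-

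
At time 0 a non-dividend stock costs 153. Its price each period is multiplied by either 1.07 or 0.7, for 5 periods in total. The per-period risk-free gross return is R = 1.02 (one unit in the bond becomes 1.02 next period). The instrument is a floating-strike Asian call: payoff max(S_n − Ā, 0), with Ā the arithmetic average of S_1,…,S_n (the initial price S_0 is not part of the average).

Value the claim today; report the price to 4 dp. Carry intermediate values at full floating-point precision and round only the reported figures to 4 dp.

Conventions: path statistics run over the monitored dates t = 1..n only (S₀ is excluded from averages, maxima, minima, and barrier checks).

Under the martingale measure an up-move has probability p* = 0.8649; value the claim as the probability-weighted average of per-path payoffs, discounted 5 periods at R = 1.02.
Enumerate all 2^5 = 32 price paths (U = up ×1.07, D = down ×0.7); each path with k up-moves has probability p*^k·(1−p*)^(5−k).
DDDDD: Ā=59.3998, payoff=0.0000, prob=0.000045
UDDDD: Ā=90.7968, payoff=0.0000, prob=0.000288
DUDDD: Ā=79.4748, payoff=0.0000, prob=0.000288
UUDDD: Ā=121.4830, payoff=0.0000, prob=0.001846
DDUDD: Ā=71.5494, payoff=0.0000, prob=0.000288
UDUDD: Ā=109.3684, payoff=0.0000, prob=0.001846
DUUDD: Ā=98.0464, payoff=0.0000, prob=0.001846
UUUDD: Ā=149.8710, payoff=0.0000, prob=0.011814
DDDUD: Ā=66.0017, payoff=0.0000, prob=0.000288
UDDUD: Ā=100.8883, payoff=0.0000, prob=0.001846
DUDUD: Ā=89.5663, payoff=0.0000, prob=0.001846
UUDUD: Ā=136.9084, payoff=0.0000, prob=0.011814
DDUUD: Ā=81.6409, payoff=0.0000, prob=0.001846
UDUUD: Ā=124.7939, payoff=0.0000, prob=0.011814
DUUUD: Ā=113.4719, payoff=0.0000, prob=0.011814
UUUUD: Ā=173.4499, payoff=0.0000, prob=0.075607
DDDDU: Ā=62.1182, payoff=0.0000, prob=0.000288
UDDDU: Ā=94.9521, payoff=0.0000, prob=0.001846
DUDDU: Ā=83.6301, payoff=0.0000, prob=0.001846
UUDDU: Ā=127.8346, payoff=0.0000, prob=0.011814
DDUDU: Ā=75.7047, payoff=0.0000, prob=0.001846
UDUDU: Ā=115.7201, payoff=0.0000, prob=0.011814
DUUDU: Ā=104.3981, payoff=0.0000, prob=0.011814
UUUDU: Ā=159.5799, payoff=0.0000, prob=0.075607
DDDUU: Ā=70.1569, payoff=0.0000, prob=0.001846
UDDUU: Ā=107.2399, payoff=0.0000, prob=0.011814
DUDUU: Ā=95.9179, payoff=0.0000, prob=0.011814
UUDUU: Ā=146.6174, payoff=0.0000, prob=0.075607
DDUUU: Ā=87.9925, payoff=3.8490, prob=0.011814
UDUUU: Ā=134.5028, payoff=5.8834, prob=0.075607
DUUUU: Ā=123.1808, payoff=17.2054, prob=0.075607
UUUUU: Ā=188.2907, payoff=26.2997, prob=0.483884
Price = Σ prob·payoff / R^5 = 14.517159 / 1.104081 = 13.1486

price = 13.1486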